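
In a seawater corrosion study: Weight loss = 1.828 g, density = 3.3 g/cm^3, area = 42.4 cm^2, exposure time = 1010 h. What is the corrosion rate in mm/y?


Apply the mm/y weight-loss relation: CR = 87600 * W / (D * A * T)
Numerator: 87600 * 1.828 = 160132.8
Denominator: 3.3 * 42.4 * 1010 = 141319.2
CR = 160132.8 / 141319.2 = 1.1331 mm/y

1.1331 mm/y


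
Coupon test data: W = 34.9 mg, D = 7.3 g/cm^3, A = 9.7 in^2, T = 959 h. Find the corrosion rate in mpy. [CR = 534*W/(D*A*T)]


Apply the mpy weight-loss relation: CR = 534 * W / (D * A * T)
Numerator: 534 * 34.9 = 18636.6
Denominator: 7.3 * 9.7 * 959 = 67906.79
CR = 18636.6 / 67906.79 = 0.2744 mpy

0.2744 mpy


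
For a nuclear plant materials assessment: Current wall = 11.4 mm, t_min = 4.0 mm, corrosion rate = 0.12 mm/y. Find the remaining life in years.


Apply the remaining-life relation: RL = (t_current − t_min) / CR
RL = (11.4 − 4.0) / 0.12 = 7.4 / 0.12 = 61.7 years

61.7 years


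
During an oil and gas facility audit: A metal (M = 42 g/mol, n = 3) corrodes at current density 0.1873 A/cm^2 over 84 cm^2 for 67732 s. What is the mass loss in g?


Apply Faraday's law: m = i*A*t*M / (n*F)
Total charge passed Q = i*A*t = 0.1873*84*67732 = 1065641.1024 C
m = Q*M/(n*F) = 1065641.1024*42/(3*96485) = 154.6248 g

154.6248 g


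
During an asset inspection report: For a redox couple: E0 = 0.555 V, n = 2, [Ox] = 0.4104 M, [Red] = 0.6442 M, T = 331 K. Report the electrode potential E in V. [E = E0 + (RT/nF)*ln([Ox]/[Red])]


Apply the Nernst equation: E = E0 + (RT/nF)*ln([Ox]/[Red])
Step 1: RT/nF = 8.314*331/(2*96485) = 0.01426094 V
Step 2: [Ox]/[Red] = 0.4104/0.6442 = 0.637069
Step 3: ln(0.637069) = -0.450877
Step 4: correction = 0.01426094 * -0.450877 = -0.006 V
E = 0.555 + -0.006 = 0.549 V

0.549 V


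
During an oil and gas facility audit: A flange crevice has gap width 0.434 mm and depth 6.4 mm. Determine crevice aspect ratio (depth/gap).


Aspect ratio = depth / gap
Ratio = 6.4 / 0.434 = 14.7

14.7


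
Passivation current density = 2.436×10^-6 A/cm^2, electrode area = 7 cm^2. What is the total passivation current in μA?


I = i_pass * A, then convert A → μA (×10^6)
I = 2.436×10^-6 * 7 * 10^6 = 17.05 μA

17.05 μA


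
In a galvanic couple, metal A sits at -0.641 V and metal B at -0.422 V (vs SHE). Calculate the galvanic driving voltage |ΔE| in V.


Driving voltage is the absolute potential difference.
|ΔE| = |-0.641 − (-0.422)| = 0.219 V

0.219 V


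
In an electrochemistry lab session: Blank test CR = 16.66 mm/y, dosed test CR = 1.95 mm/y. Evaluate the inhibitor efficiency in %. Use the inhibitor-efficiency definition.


Apply the inhibitor-efficiency definition: IE = (CR_blank − CR_inh)/CR_blank × 100
IE = (16.66 − 1.95) / 16.66 × 100
IE = 14.71 / 16.66 × 100 = 88.3 %

88.3 %


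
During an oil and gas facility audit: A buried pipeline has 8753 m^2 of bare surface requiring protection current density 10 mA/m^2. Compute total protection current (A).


I = area * current density, then convert mA → A (÷1000)
I = 8753 * 10 / 1000 = 87.53 A

87.53 A


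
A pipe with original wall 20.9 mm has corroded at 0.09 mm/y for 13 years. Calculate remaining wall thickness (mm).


Remaining wall = original − CR × time
t = 20.9 − 0.09*13 = 20.9 − 1.17 = 19.73 mm

19.73 mm


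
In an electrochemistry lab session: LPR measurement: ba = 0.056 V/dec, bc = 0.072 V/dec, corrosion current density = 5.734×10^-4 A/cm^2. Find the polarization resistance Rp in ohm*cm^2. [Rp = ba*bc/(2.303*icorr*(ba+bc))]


Apply the Stern-Geary equation: Rp = ba*bc / (2.303*icorr*(ba+bc))
ba*bc = 0.056*0.072 = 0.004032
ba+bc = 0.128; 2.303*icorr*(ba+bc) = 2.303*5.734×10^-4*0.128 = 1.6902915×10^-4
Rp = 0.004032 / 1.6902915×10^-4 = 23.9 ohm*cm^2

23.9 ohm*cm^2


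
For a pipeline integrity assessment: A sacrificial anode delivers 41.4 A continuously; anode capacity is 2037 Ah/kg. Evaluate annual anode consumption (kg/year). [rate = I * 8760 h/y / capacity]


Annual consumption = current * hours per year / capacity
Rate = 41.4 * 8760 / 2037 = 178.0 kg/year

178.0 kg/year


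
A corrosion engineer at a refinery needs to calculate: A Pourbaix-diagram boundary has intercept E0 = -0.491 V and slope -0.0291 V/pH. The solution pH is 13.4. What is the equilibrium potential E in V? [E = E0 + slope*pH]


Apply the Pourbaix line equation: E = E0 + slope*pH
E = -0.491 + (-0.0291)*13.4 = -0.491 + (-0.38994) = -0.88094 V
Rounded to 4 decimal places: E = -0.8809 V

-0.8809 V


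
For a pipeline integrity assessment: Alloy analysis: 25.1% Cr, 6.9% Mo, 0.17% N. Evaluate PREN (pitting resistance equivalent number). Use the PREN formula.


Apply the PREN formula: PREN = Cr + 3.3*Mo + 16*N
PREN = 25.1 + 3.3*6.9 + 16*0.17
PREN = 25.1 + 22.77 + 2.72 = 50.59

50.59


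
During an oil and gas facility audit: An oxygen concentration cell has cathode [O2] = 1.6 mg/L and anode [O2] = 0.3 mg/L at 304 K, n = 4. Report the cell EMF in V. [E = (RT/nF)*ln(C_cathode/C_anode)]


Apply the Nernst concentration-cell relation: E = (RT/nF)*ln(C_cathode/C_anode)
RT/nF = 8.314*304/(4*96485) = 0.00654883 V
ln(1.6/0.3) = 1.67398
E = 0.00654883 * 1.67398 = 0.01096 V

0.01096 V


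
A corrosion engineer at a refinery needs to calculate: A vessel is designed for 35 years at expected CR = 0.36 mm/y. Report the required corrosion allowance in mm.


Corrosion allowance = CR × design life
CA = 0.36 * 35 = 12.6 mm

12.6 mm


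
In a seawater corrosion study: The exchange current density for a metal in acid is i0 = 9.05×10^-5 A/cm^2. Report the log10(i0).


i0 = 9.05×10^-5 A/cm^2
log10(i0) = -4.043

-4.043


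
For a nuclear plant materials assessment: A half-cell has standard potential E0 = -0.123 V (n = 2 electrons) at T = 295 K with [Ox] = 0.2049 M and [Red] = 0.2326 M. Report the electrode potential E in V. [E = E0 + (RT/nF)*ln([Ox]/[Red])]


Apply the Nernst equation: E = E0 + (RT/nF)*ln([Ox]/[Red])
Step 1: RT/nF = 8.314*295/(2*96485) = 0.0127099 V
Step 2: [Ox]/[Red] = 0.2049/0.2326 = 0.880911
Step 3: ln(0.880911) = -0.126799
Step 4: correction = 0.0127099 * -0.126799 = -0.002 V
E = -0.123 + -0.002 = -0.125 V

-0.125 V


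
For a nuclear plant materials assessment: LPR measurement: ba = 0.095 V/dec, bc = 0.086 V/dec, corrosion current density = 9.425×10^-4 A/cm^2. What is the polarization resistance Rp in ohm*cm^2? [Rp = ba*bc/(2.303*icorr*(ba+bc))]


Apply the Stern-Geary equation: Rp = ba*bc / (2.303*icorr*(ba+bc))
ba*bc = 0.095*0.086 = 0.00817
ba+bc = 0.181; 2.303*icorr*(ba+bc) = 2.303*9.425×10^-4*0.181 = 3.9287453×10^-4
Rp = 0.00817 / 3.9287453×10^-4 = 20.8 ohm*cm^2

20.8 ohm*cm^2


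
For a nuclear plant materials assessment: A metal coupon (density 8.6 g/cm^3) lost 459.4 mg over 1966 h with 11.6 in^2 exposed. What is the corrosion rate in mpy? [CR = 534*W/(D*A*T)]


Apply the mpy weight-loss relation: CR = 534 * W / (D * A * T)
Numerator: 534 * 459.4 = 245319.6
Denominator: 8.6 * 11.6 * 1966 = 196128.16
CR = 245319.6 / 196128.16 = 1.2508 mpy

1.2508 mpy


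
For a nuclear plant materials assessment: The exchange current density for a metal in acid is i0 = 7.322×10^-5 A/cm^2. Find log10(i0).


i0 = 7.322×10^-5 A/cm^2
log10(i0) = -4.135

-4.135


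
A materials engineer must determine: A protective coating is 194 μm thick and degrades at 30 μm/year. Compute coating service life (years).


Service life = thickness / degradation rate
Life = 194 / 30 = 6.5 years

6.5 years


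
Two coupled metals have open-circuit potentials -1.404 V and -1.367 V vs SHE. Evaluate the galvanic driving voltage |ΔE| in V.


Driving voltage is the absolute potential difference.
|ΔE| = |-1.404 − (-1.367)| = 0.037 V

0.037 V


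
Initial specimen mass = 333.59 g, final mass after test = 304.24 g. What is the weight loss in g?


Weight loss = initial − final
WL = 333.59 − 304.24 = 29.35 g

29.35 g


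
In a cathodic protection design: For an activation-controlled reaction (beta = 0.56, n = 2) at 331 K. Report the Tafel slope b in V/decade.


Apply the Tafel slope relation: b = 2.303*R*T/(beta*n*F)
Numerator: 2.303 * 8.314 * 331 = 6337.7
Denominator: 0.56 * 2 * 96485 = 108063.2
b = 6337.7 / 108063.2 = 0.059 V/decade

0.059 V/decade


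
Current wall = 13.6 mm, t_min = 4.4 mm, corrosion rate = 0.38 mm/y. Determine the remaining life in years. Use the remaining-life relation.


Apply the remaining-life relation: RL = (t_current − t_min) / CR
RL = (13.6 − 4.4) / 0.38 = 9.2 / 0.38 = 24.2 years

24.2 years


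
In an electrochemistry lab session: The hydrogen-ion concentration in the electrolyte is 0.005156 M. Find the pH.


pH = −log10[H+]
pH = −log10(0.005156) = 2.29

2.29


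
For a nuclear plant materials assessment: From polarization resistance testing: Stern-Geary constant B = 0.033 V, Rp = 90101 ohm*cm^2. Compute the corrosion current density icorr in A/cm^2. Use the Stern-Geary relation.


Apply the Stern-Geary relation: icorr = B / Rp
icorr = 0.033 / 90101 = 3.663×10^-7 A/cm^2

3.663×10^-7 A/cm^2


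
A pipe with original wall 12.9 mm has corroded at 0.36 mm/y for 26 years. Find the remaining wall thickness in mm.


Remaining wall = original − CR × time
t = 12.9 − 0.36*26 = 12.9 − 9.36 = 3.54 mm

3.54 mm


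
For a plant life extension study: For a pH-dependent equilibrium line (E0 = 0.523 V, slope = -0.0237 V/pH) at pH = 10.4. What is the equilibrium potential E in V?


Apply the Pourbaix line equation: E = E0 + slope*pH
E = 0.523 + (-0.0237)*10.4 = 0.523 + (-0.24648) = 0.27652 V
Rounded to 4 decimal places: E = 0.2765 V

0.2765 V


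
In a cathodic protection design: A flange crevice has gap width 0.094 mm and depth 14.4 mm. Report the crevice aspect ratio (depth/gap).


Aspect ratio = depth / gap
Ratio = 14.4 / 0.094 = 153.2

153.2


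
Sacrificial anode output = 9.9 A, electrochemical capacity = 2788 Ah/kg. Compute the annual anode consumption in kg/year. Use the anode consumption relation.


Annual consumption = current * hours per year / capacity
Rate = 9.9 * 8760 / 2788 = 31.1 kg/year

31.1 kg/year


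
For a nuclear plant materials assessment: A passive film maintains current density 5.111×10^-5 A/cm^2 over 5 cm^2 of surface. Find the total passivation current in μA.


I = i_pass * A, then convert A → μA (×10^6)
I = 5.111×10^-5 * 5 * 10^6 = 255.55 μA

255.55 μA


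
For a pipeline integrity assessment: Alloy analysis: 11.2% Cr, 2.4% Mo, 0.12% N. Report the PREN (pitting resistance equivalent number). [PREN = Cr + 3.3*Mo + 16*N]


Apply the PREN formula: PREN = Cr + 3.3*Mo + 16*N
PREN = 11.2 + 3.3*2.4 + 16*0.12
PREN = 11.2 + 7.92 + 1.92 = 21.04

21.04


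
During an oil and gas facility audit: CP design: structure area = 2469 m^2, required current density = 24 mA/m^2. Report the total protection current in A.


I = area * current density, then convert mA → A (÷1000)
I = 2469 * 24 / 1000 = 59.26 A

59.26 A


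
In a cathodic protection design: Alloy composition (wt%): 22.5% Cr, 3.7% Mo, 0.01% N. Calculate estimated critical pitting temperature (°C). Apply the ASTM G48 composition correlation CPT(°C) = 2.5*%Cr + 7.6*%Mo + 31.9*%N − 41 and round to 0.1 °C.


Apply the ASTM G48 empirical CPT estimate: CPT(°C) = 2.5*%Cr + 7.6*%Mo + 31.9*%N − 41
2.5*22.5 = 56.25; 7.6*3.7 = 28.12; 31.9*0.01 = 0.319
CPT = 56.25 + 28.12 + 0.319 − 41 = 43.689 °C
Rounded to 0.1 °C: CPT ≈ 43.7 °C

43.7 °C


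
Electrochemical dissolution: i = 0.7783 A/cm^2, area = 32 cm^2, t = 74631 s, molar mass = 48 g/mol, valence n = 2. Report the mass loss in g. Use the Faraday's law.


Apply Faraday's law: m = i*A*t*M / (n*F)
Total charge passed Q = i*A*t = 0.7783*32*74631 = 1858729.8336 C
m = Q*M/(n*F) = 1858729.8336*48/(2*96485) = 462.3466 g

462.3466 g


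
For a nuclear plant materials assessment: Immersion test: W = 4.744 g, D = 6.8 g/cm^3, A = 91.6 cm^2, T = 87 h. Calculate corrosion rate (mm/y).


Apply the mm/y weight-loss relation: CR = 87600 * W / (D * A * T)
Numerator: 87600 * 4.744 = 415574.4
Denominator: 6.8 * 91.6 * 87 = 54190.56
CR = 415574.4 / 54190.56 = 7.66876 mm/y

7.66876 mm/y


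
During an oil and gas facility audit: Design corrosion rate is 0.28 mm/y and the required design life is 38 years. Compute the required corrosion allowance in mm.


Corrosion allowance = CR × design life
CA = 0.28 * 38 = 10.64 mm

10.64 mm


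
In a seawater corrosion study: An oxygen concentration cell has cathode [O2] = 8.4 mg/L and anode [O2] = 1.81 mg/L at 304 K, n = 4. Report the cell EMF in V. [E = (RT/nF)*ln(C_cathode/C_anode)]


Apply the Nernst concentration-cell relation: E = (RT/nF)*ln(C_cathode/C_anode)
RT/nF = 8.314*304/(4*96485) = 0.00654883 V
ln(8.4/1.81) = 1.5349
E = 0.00654883 * 1.5349 = 0.01005 V

0.01005 V


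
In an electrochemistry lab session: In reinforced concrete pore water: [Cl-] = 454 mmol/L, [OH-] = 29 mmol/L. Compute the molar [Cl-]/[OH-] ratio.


Threshold parameter = [Cl-] / [OH-] (molar basis; both in mmol/L, so units cancel)
Ratio = 454 / 29 = 15.66

15.66


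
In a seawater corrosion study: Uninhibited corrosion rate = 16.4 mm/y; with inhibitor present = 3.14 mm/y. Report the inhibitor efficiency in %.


Apply the inhibitor-efficiency definition: IE = (CR_blank − CR_inh)/CR_blank × 100
IE = (16.4 − 3.14) / 16.4 × 100
IE = 13.26 / 16.4 × 100 = 80.9 %

80.9 %


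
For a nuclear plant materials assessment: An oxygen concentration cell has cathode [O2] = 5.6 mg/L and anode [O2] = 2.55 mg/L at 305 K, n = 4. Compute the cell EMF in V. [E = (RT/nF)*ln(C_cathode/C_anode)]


Apply the Nernst concentration-cell relation: E = (RT/nF)*ln(C_cathode/C_anode)
RT/nF = 8.314*305/(4*96485) = 0.00657037 V
ln(5.6/2.55) = 0.78667
E = 0.00657037 * 0.78667 = 0.00517 V

0.00517 V


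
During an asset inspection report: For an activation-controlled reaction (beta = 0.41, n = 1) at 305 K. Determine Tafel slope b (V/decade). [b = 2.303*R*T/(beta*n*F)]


Apply the Tafel slope relation: b = 2.303*R*T/(beta*n*F)
Numerator: 2.303 * 8.314 * 305 = 5839.88
Denominator: 0.41 * 1 * 96485 = 39558.85
b = 5839.88 / 39558.85 = 0.1476 V/decade

0.1476 V/decade


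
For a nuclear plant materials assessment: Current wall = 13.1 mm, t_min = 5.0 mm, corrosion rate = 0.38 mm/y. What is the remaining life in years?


Apply the remaining-life relation: RL = (t_current − t_min) / CR
RL = (13.1 − 5.0) / 0.38 = 8.1 / 0.38 = 21.3 years

21.3 years


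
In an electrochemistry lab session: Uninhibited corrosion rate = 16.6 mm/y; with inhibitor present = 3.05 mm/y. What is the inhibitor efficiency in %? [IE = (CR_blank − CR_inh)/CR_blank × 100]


Apply the inhibitor-efficiency definition: IE = (CR_blank − CR_inh)/CR_blank × 100
IE = (16.6 − 3.05) / 16.6 × 100
IE = 13.55 / 16.6 × 100 = 81.6 %

81.6 %


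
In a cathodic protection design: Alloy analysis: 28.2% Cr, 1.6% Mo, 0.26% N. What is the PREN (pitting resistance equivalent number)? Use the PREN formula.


Apply the PREN formula: PREN = Cr + 3.3*Mo + 16*N
PREN = 28.2 + 3.3*1.6 + 16*0.26
PREN = 28.2 + 5.28 + 4.16 = 37.64

37.64


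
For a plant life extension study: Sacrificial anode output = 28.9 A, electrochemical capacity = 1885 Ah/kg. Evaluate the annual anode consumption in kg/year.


Annual consumption = current * hours per year / capacity
Rate = 28.9 * 8760 / 1885 = 134.3 kg/year

134.3 kg/year


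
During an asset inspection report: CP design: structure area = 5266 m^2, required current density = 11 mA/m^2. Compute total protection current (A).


I = area * current density, then convert mA → A (÷1000)
I = 5266 * 11 / 1000 = 57.93 A

57.93 A


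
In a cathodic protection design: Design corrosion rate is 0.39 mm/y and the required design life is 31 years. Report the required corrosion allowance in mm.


Corrosion allowance = CR × design life
CA = 0.39 * 31 = 12.09 mm

12.09 mm


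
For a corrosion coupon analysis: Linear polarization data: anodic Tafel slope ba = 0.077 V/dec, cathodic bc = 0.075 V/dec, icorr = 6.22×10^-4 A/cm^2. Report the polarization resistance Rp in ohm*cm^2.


Apply the Stern-Geary equation: Rp = ba*bc / (2.303*icorr*(ba+bc))
ba*bc = 0.077*0.075 = 0.005775
ba+bc = 0.152; 2.303*icorr*(ba+bc) = 2.303*6.22×10^-4*0.152 = 2.1773483×10^-4
Rp = 0.005775 / 2.1773483×10^-4 = 26.52 ohm*cm^2

26.52 ohm*cm^2


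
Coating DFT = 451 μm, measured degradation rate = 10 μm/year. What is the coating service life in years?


Service life = thickness / degradation rate
Life = 451 / 10 = 45.1 years

45.1 years


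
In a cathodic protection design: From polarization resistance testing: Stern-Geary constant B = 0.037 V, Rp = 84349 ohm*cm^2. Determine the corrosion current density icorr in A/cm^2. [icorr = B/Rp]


Apply the Stern-Geary relation: icorr = B / Rp
icorr = 0.037 / 84349 = 4.387×10^-7 A/cm^2

4.387×10^-7 A/cm^2


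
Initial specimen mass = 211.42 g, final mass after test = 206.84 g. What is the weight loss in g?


Weight loss = initial − final
WL = 211.42 − 206.84 = 4.58 g

4.58 g


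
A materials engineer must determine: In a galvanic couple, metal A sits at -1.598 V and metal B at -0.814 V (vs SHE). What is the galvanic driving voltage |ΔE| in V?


Driving voltage is the absolute potential difference.
|ΔE| = |-1.598 − (-0.814)| = 0.784 V

0.784 V


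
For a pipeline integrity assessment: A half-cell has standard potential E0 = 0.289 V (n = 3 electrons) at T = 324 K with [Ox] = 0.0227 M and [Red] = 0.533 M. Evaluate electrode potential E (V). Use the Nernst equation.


Apply the Nernst equation: E = E0 + (RT/nF)*ln([Ox]/[Red])
Step 1: RT/nF = 8.314*324/(3*96485) = 0.00930623 V
Step 2: [Ox]/[Red] = 0.0227/0.533 = 0.042589
Step 3: ln(0.042589) = -3.156159
Step 4: correction = 0.00930623 * -3.156159 = -0.0294 V
E = 0.289 + -0.0294 = 0.2596 V

0.2596 V


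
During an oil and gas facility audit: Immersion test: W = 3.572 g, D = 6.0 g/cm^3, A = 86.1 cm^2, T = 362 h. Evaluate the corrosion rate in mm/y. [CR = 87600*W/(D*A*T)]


Apply the mm/y weight-loss relation: CR = 87600 * W / (D * A * T)
Numerator: 87600 * 3.572 = 312907.2
Denominator: 6.0 * 86.1 * 362 = 187009.2
CR = 312907.2 / 187009.2 = 1.673218 mm/y

1.673218 mm/y


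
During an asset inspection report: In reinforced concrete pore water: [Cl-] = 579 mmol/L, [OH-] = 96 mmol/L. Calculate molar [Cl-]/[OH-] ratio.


Threshold parameter = [Cl-] / [OH-] (molar basis; both in mmol/L, so units cancel)
Ratio = 579 / 96 = 6.03

6.03


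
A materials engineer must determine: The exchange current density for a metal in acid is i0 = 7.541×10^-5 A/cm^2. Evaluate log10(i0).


i0 = 7.541×10^-5 A/cm^2
log10(i0) = -4.123

-4.123


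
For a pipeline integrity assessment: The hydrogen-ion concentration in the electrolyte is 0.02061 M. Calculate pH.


pH = −log10[H+]
pH = −log10(0.02061) = 1.69

1.69


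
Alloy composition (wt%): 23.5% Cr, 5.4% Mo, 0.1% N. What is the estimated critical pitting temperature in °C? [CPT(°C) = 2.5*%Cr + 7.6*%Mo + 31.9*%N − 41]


Apply the ASTM G48 empirical CPT estimate: CPT(°C) = 2.5*%Cr + 7.6*%Mo + 31.9*%N − 41
2.5*23.5 = 58.75; 7.6*5.4 = 41.04; 31.9*0.1 = 3.19
CPT = 58.75 + 41.04 + 3.19 − 41 = 61.98 °C
Rounded to 0.1 °C: CPT ≈ 62.0 °C

62.0 °C


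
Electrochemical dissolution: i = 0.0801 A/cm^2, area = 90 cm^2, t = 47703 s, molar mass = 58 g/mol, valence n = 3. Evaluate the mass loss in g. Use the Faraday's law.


Apply Faraday's law: m = i*A*t*M / (n*F)
Total charge passed Q = i*A*t = 0.0801*90*47703 = 343890.927 C
m = Q*M/(n*F) = 343890.927*58/(3*96485) = 68.90768 g

68.90768 g


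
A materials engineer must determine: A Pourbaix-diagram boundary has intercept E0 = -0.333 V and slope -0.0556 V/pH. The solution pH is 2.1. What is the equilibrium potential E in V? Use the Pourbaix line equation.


Apply the Pourbaix line equation: E = E0 + slope*pH
E = -0.333 + (-0.0556)*2.1 = -0.333 + (-0.11676) = -0.44976 V
Rounded to 4 decimal places: E = -0.4498 V

-0.4498 V


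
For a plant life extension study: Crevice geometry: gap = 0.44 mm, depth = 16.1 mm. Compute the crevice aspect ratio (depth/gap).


Aspect ratio = depth / gap
Ratio = 16.1 / 0.44 = 36.6

36.6


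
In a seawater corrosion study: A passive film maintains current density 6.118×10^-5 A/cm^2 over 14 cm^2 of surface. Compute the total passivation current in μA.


I = i_pass * A, then convert A → μA (×10^6)
I = 6.118×10^-5 * 14 * 10^6 = 856.52 μA

856.52 μA


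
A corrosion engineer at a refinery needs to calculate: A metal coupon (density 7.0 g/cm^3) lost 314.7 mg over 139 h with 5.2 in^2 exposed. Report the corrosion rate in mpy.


Apply the mpy weight-loss relation: CR = 534 * W / (D * A * T)
Numerator: 534 * 314.7 = 168049.8
Denominator: 7.0 * 5.2 * 139 = 5059.6
CR = 168049.8 / 5059.6 = 33.214 mpy

33.214 mpy


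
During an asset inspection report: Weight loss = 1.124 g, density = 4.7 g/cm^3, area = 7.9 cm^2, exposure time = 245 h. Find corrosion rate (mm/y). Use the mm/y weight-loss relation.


Apply the mm/y weight-loss relation: CR = 87600 * W / (D * A * T)
Numerator: 87600 * 1.124 = 98462.4
Denominator: 4.7 * 7.9 * 245 = 9096.85
CR = 98462.4 / 9096.85 = 10.82379 mm/y

10.82379 mm/y


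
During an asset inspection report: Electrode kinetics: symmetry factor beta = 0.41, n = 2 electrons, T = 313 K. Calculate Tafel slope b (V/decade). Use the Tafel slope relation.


Apply the Tafel slope relation: b = 2.303*R*T/(beta*n*F)
Numerator: 2.303 * 8.314 * 313 = 5993.06
Denominator: 0.41 * 2 * 96485 = 79117.7
b = 5993.06 / 79117.7 = 0.0757 V/decade

0.0757 V/decade


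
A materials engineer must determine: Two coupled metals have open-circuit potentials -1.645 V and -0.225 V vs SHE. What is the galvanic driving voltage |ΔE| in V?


Driving voltage is the absolute potential difference.
|ΔE| = |-1.645 − (-0.225)| = 1.42 V

1.42 V


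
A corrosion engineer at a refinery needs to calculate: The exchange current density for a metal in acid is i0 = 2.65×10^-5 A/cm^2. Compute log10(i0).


i0 = 2.65×10^-5 A/cm^2
log10(i0) = -4.577

-4.577


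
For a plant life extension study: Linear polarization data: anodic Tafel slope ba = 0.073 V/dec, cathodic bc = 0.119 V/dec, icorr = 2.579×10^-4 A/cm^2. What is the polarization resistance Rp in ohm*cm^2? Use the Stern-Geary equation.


Apply the Stern-Geary equation: Rp = ba*bc / (2.303*icorr*(ba+bc))
ba*bc = 0.073*0.119 = 0.008687
ba+bc = 0.192; 2.303*icorr*(ba+bc) = 2.303*2.579×10^-4*0.192 = 1.1403719×10^-4
Rp = 0.008687 / 1.1403719×10^-4 = 76.2 ohm*cm^2

76.2 ohm*cm^2


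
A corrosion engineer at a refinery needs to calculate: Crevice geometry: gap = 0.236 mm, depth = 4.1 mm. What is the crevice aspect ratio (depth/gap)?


Aspect ratio = depth / gap
Ratio = 4.1 / 0.236 = 17.4

17.4


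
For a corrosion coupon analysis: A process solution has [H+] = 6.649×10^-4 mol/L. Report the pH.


pH = −log10[H+]
pH = −log10(6.649×10^-4) = 3.18

3.18


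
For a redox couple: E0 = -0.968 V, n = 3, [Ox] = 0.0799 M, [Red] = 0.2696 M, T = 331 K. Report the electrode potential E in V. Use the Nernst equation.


Apply the Nernst equation: E = E0 + (RT/nF)*ln([Ox]/[Red])
Step 1: RT/nF = 8.314*331/(3*96485) = 0.00950729 V
Step 2: [Ox]/[Red] = 0.0799/0.2696 = 0.296365
Step 3: ln(0.296365) = -1.216163
Step 4: correction = 0.00950729 * -1.216163 = -0.0116 V
E = -0.968 + -0.0116 = -0.9796 V

-0.9796 V


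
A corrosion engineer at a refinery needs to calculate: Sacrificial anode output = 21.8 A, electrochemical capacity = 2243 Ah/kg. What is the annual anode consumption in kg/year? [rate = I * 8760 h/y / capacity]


Annual consumption = current * hours per year / capacity
Rate = 21.8 * 8760 / 2243 = 85.1 kg/year

85.1 kg/year


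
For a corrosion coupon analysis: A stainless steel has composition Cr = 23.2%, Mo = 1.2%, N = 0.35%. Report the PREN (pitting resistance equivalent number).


Apply the PREN formula: PREN = Cr + 3.3*Mo + 16*N
PREN = 23.2 + 3.3*1.2 + 16*0.35
PREN = 23.2 + 3.96 + 5.6 = 32.76

32.76


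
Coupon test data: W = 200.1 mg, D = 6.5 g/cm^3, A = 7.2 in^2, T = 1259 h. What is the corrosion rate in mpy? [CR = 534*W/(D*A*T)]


Apply the mpy weight-loss relation: CR = 534 * W / (D * A * T)
Numerator: 534 * 200.1 = 106853.4
Denominator: 6.5 * 7.2 * 1259 = 58921.2
CR = 106853.4 / 58921.2 = 1.813 mpy

1.813 mpy


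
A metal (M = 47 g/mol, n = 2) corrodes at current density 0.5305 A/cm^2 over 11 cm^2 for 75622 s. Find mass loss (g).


Apply Faraday's law: m = i*A*t*M / (n*F)
Total charge passed Q = i*A*t = 0.5305*11*75622 = 441292.181 C
m = Q*M/(n*F) = 441292.181*47/(2*96485) = 107.4816 g

107.4816 g


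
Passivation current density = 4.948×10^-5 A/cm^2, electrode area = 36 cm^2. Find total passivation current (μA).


I = i_pass * A, then convert A → μA (×10^6)
I = 4.948×10^-5 * 36 * 10^6 = 1781.28 μA

1781.28 μA


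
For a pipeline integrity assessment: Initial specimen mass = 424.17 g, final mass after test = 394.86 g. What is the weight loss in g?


Weight loss = initial − final
WL = 424.17 − 394.86 = 29.31 g

29.31 g


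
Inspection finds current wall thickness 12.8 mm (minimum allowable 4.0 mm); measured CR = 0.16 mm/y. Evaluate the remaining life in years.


Apply the remaining-life relation: RL = (t_current − t_min) / CR
RL = (12.8 − 4.0) / 0.16 = 8.8 / 0.16 = 55.0 years

55.0 years


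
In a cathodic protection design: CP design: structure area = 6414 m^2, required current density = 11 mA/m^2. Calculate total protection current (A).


I = area * current density, then convert mA → A (÷1000)
I = 6414 * 11 / 1000 = 70.55 A

70.55 A


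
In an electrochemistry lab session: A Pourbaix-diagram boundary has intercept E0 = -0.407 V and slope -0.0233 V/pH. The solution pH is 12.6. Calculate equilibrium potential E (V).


Apply the Pourbaix line equation: E = E0 + slope*pH
E = -0.407 + (-0.0233)*12.6 = -0.407 + (-0.29358) = -0.70058 V
Rounded to 3 decimal places: E = -0.701 V

-0.701 V


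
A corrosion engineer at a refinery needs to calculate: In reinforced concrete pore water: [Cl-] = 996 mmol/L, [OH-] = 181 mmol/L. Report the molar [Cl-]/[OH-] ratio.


Threshold parameter = [Cl-] / [OH-] (molar basis; both in mmol/L, so units cancel)
Ratio = 996 / 181 = 5.5

5.5


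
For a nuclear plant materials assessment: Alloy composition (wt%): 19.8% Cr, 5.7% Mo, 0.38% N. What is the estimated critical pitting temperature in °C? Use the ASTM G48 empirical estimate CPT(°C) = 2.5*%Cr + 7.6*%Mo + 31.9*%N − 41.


Apply the ASTM G48 empirical CPT estimate: CPT(°C) = 2.5*%Cr + 7.6*%Mo + 31.9*%N − 41
2.5*19.8 = 49.5; 7.6*5.7 = 43.32; 31.9*0.38 = 12.122
CPT = 49.5 + 43.32 + 12.122 − 41 = 63.942 °C
Rounded to 0.1 °C: CPT ≈ 63.9 °C

63.9 °C


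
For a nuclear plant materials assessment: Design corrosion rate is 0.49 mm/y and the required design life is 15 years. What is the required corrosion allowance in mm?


Corrosion allowance = CR × design life
CA = 0.49 * 15 = 7.35 mm

7.35 mm


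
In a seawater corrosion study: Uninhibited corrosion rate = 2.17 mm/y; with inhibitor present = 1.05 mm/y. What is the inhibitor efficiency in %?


Apply the inhibitor-efficiency definition: IE = (CR_blank − CR_inh)/CR_blank × 100
IE = (2.17 − 1.05) / 2.17 × 100
IE = 1.12 / 2.17 × 100 = 51.6 %

51.6 %


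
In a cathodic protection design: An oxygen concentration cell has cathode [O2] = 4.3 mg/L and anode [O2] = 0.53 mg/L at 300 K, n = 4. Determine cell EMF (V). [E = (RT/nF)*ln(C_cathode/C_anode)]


Apply the Nernst concentration-cell relation: E = (RT/nF)*ln(C_cathode/C_anode)
RT/nF = 8.314*300/(4*96485) = 0.00646266 V
ln(4.3/0.53) = 2.09349
E = 0.00646266 * 2.09349 = 0.01353 V

0.01353 V


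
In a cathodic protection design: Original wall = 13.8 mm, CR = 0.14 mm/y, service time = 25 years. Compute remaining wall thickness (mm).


Remaining wall = original − CR × time
t = 13.8 − 0.14*25 = 13.8 − 3.5 = 10.3 mm

10.3 mm


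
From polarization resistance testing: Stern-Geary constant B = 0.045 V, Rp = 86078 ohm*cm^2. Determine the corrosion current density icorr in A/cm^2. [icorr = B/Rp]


Apply the Stern-Geary relation: icorr = B / Rp
icorr = 0.045 / 86078 = 5.228×10^-7 A/cm^2

5.228×10^-7 A/cm^2


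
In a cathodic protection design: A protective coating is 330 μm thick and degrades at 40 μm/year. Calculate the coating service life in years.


Service life = thickness / degradation rate
Life = 330 / 40 = 8.3 years

8.3 years


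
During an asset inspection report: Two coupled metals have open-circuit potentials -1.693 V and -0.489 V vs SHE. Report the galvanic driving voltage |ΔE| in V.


Driving voltage is the absolute potential difference.
|ΔE| = |-1.693 − (-0.489)| = 1.204 V

1.204 V


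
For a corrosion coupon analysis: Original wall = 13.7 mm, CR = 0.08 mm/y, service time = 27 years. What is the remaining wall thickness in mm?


Remaining wall = original − CR × time
t = 13.7 − 0.08*27 = 13.7 − 2.16 = 11.54 mm

11.54 mm


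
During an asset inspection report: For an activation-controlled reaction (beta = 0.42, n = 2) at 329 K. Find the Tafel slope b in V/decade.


Apply the Tafel slope relation: b = 2.303*R*T/(beta*n*F)
Numerator: 2.303 * 8.314 * 329 = 6299.41
Denominator: 0.42 * 2 * 96485 = 81047.4
b = 6299.41 / 81047.4 = 0.0777 V/decade

0.0777 V/decade


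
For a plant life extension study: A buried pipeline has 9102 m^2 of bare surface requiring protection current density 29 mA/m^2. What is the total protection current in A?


I = area * current density, then convert mA → A (÷1000)
I = 9102 * 29 / 1000 = 263.96 A

263.96 A


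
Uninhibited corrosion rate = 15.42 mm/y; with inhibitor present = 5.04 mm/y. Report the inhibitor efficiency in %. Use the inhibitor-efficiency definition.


Apply the inhibitor-efficiency definition: IE = (CR_blank − CR_inh)/CR_blank × 100
IE = (15.42 − 5.04) / 15.42 × 100
IE = 10.38 / 15.42 × 100 = 67.3 %

67.3 %


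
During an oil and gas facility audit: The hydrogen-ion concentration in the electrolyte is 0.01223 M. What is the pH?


pH = −log10[H+]
pH = −log10(0.01223) = 1.91

1.91


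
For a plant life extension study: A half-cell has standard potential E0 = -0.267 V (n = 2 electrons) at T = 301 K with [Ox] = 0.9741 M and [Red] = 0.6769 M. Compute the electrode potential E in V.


Apply the Nernst equation: E = E0 + (RT/nF)*ln([Ox]/[Red])
Step 1: RT/nF = 8.314*301/(2*96485) = 0.01296841 V
Step 2: [Ox]/[Red] = 0.9741/0.6769 = 1.43906
Step 3: ln(1.43906) = 0.36399
Step 4: correction = 0.01296841 * 0.36399 = 0.005 V
E = -0.267 + 0.005 = -0.262 V

-0.262 V


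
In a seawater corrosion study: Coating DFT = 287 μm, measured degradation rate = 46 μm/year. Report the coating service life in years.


Service life = thickness / degradation rate
Life = 287 / 46 = 6.2 years

6.2 years


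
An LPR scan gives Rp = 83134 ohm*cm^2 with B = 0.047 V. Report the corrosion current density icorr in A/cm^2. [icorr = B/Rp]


Apply the Stern-Geary relation: icorr = B / Rp
icorr = 0.047 / 83134 = 5.654×10^-7 A/cm^2

5.654×10^-7 A/cm^2


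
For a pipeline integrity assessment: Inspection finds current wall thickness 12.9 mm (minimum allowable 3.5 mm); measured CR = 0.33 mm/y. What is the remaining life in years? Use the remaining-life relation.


Apply the remaining-life relation: RL = (t_current − t_min) / CR
RL = (12.9 − 3.5) / 0.33 = 9.4 / 0.33 = 28.5 years

28.5 years


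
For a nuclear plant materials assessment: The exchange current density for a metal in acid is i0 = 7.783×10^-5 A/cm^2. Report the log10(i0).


i0 = 7.783×10^-5 A/cm^2
log10(i0) = -4.109

-4.109


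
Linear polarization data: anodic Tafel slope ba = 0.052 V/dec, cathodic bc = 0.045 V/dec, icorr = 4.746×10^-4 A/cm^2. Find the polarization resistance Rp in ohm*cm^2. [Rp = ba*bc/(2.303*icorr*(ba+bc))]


Apply the Stern-Geary equation: Rp = ba*bc / (2.303*icorr*(ba+bc))
ba*bc = 0.052*0.045 = 0.00234
ba+bc = 0.097; 2.303*icorr*(ba+bc) = 2.303*4.746×10^-4*0.097 = 1.0602137×10^-4
Rp = 0.00234 / 1.0602137×10^-4 = 22.07 ohm*cm^2

22.07 ohm*cm^2


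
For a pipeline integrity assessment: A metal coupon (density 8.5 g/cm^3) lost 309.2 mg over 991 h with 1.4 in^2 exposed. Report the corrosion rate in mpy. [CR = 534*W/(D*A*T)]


Apply the mpy weight-loss relation: CR = 534 * W / (D * A * T)
Numerator: 534 * 309.2 = 165112.8
Denominator: 8.5 * 1.4 * 991 = 11792.9
CR = 165112.8 / 11792.9 = 14.001 mpy

14.001 mpy


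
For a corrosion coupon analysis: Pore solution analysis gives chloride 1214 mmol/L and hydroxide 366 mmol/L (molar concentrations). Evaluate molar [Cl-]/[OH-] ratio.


Threshold parameter = [Cl-] / [OH-] (molar basis; both in mmol/L, so units cancel)
Ratio = 1214 / 366 = 3.32

3.32


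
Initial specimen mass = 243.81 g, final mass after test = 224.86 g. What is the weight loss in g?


Weight loss = initial − final
WL = 243.81 − 224.86 = 18.95 g

18.95 g


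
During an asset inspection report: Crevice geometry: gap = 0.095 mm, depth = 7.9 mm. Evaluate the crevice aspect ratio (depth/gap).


Aspect ratio = depth / gap
Ratio = 7.9 / 0.095 = 83.2

83.2


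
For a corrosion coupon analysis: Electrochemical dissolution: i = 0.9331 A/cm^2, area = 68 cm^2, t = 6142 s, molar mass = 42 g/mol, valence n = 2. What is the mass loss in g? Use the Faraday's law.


Apply Faraday's law: m = i*A*t*M / (n*F)
Total charge passed Q = i*A*t = 0.9331*68*6142 = 389714.8136 C
m = Q*M/(n*F) = 389714.8136*42/(2*96485) = 84.822 g

84.822 g


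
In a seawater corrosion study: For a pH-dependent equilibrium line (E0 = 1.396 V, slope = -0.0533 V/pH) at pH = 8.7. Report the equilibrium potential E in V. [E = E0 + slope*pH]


Apply the Pourbaix line equation: E = E0 + slope*pH
E = 1.396 + (-0.0533)*8.7 = 1.396 + (-0.46371) = 0.93229 V
Rounded to 3 decimal places: E = 0.932 V

0.932 V


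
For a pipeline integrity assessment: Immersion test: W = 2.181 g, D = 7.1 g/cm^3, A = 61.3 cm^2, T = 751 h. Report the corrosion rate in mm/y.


Apply the mm/y weight-loss relation: CR = 87600 * W / (D * A * T)
Numerator: 87600 * 2.181 = 191055.6
Denominator: 7.1 * 61.3 * 751 = 326857.73
CR = 191055.6 / 326857.73 = 0.5845 mm/y

0.5845 mm/y


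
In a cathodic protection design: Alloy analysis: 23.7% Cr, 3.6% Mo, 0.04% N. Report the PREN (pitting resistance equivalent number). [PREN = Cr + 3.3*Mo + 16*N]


Apply the PREN formula: PREN = Cr + 3.3*Mo + 16*N
PREN = 23.7 + 3.3*3.6 + 16*0.04
PREN = 23.7 + 11.88 + 0.64 = 36.22

36.22


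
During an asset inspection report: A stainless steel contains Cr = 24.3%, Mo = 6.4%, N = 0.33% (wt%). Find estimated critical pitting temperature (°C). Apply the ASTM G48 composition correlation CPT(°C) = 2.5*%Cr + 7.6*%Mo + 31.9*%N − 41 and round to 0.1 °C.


Apply the ASTM G48 empirical CPT estimate: CPT(°C) = 2.5*%Cr + 7.6*%Mo + 31.9*%N − 41
2.5*24.3 = 60.75; 7.6*6.4 = 48.64; 31.9*0.33 = 10.527
CPT = 60.75 + 48.64 + 10.527 − 41 = 78.917 °C
Rounded to 0.1 °C: CPT ≈ 78.9 °C

78.9 °C


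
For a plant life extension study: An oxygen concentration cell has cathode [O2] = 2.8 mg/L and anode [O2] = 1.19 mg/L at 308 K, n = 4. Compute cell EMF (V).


Apply the Nernst concentration-cell relation: E = (RT/nF)*ln(C_cathode/C_anode)
RT/nF = 8.314*308/(4*96485) = 0.006635 V
ln(2.8/1.19) = 0.85567
E = 0.006635 * 0.85567 = 0.00568 V

0.00568 V


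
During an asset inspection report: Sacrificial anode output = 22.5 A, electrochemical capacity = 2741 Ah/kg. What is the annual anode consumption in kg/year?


Annual consumption = current * hours per year / capacity
Rate = 22.5 * 8760 / 2741 = 71.9 kg/year

71.9 kg/year


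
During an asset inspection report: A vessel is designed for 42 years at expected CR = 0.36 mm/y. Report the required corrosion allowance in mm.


Corrosion allowance = CR × design life
CA = 0.36 * 42 = 15.12 mm

15.12 mm


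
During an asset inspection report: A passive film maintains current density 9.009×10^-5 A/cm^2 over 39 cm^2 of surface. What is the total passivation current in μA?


I = i_pass * A, then convert A → μA (×10^6)
I = 9.009×10^-5 * 39 * 10^6 = 3513.51 μA

3513.51 μA


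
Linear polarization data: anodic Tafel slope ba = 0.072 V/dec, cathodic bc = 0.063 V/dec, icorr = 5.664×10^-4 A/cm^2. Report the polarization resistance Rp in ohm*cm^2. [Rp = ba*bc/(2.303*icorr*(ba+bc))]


Apply the Stern-Geary equation: Rp = ba*bc / (2.303*icorr*(ba+bc))
ba*bc = 0.072*0.063 = 0.004536
ba+bc = 0.135; 2.303*icorr*(ba+bc) = 2.303*5.664×10^-4*0.135 = 1.7609659×10^-4
Rp = 0.004536 / 1.7609659×10^-4 = 25.76 ohm*cm^2

25.76 ohm*cm^2


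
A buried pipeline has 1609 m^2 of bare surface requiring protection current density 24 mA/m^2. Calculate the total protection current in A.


I = area * current density, then convert mA → A (÷1000)
I = 1609 * 24 / 1000 = 38.62 A

38.62 A


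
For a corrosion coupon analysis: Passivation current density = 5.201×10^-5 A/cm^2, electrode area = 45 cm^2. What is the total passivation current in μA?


I = i_pass * A, then convert A → μA (×10^6)
I = 5.201×10^-5 * 45 * 10^6 = 2340.45 μA

2340.45 μA


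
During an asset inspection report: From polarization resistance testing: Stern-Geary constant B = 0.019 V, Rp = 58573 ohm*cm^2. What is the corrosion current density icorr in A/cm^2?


Apply the Stern-Geary relation: icorr = B / Rp
icorr = 0.019 / 58573 = 3.244×10^-7 A/cm^2

3.244×10^-7 A/cm^2


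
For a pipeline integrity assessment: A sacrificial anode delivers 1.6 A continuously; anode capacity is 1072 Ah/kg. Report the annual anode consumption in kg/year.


Annual consumption = current * hours per year / capacity
Rate = 1.6 * 8760 / 1072 = 13.1 kg/year

13.1 kg/year


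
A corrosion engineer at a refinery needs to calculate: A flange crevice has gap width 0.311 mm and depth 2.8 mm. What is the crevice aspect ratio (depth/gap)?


Aspect ratio = depth / gap
Ratio = 2.8 / 0.311 = 9.0

9.0


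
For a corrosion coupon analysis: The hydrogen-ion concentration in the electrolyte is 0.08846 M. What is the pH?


pH = −log10[H+]
pH = −log10(0.08846) = 1.05

1.05


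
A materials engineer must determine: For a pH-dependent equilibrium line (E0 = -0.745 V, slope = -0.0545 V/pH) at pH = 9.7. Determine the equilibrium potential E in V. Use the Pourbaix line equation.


Apply the Pourbaix line equation: E = E0 + slope*pH
E = -0.745 + (-0.0545)*9.7 = -0.745 + (-0.52865) = -1.27365 V
Rounded to 4 decimal places: E = -1.2737 V

-1.2737 V


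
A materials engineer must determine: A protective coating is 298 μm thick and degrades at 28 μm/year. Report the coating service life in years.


Service life = thickness / degradation rate
Life = 298 / 28 = 10.6 years

10.6 years


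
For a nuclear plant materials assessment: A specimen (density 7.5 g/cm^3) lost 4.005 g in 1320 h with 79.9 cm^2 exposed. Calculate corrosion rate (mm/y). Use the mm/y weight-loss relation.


Apply the mm/y weight-loss relation: CR = 87600 * W / (D * A * T)
Numerator: 87600 * 4.005 = 350838.0
Denominator: 7.5 * 79.9 * 1320 = 791010.0
CR = 350838.0 / 791010.0 = 0.443532 mm/y

0.443532 mm/y


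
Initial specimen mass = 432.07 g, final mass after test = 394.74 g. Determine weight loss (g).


Weight loss = initial − final
WL = 432.07 − 394.74 = 37.33 g

37.33 g


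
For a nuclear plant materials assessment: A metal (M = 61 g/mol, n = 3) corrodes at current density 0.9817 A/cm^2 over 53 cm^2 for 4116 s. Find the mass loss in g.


Apply Faraday's law: m = i*A*t*M / (n*F)
Total charge passed Q = i*A*t = 0.9817*53*4116 = 214155.8916 C
m = Q*M/(n*F) = 214155.8916*61/(3*96485) = 45.1314 g

45.1314 g
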